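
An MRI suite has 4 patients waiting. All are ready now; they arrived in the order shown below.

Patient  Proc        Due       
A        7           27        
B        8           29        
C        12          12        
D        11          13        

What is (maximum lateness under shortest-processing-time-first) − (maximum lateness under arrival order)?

1

SPT (increasing processing time): A B D C.
A: 0→7, due 27, lateness -20
B: 7→15, due 29, lateness -14
D: 15→26, due 13, lateness 13
C: 26→38, due 12, lateness 26
Maximum = 26.
FIFO (arrival order): A B C D.
A: 0→7, due 27, lateness -20
B: 7→15, due 29, lateness -14
C: 15→27, due 12, lateness 15
D: 27→38, due 13, lateness 25
Maximum = 25.
Difference = 26 − 25 = 1.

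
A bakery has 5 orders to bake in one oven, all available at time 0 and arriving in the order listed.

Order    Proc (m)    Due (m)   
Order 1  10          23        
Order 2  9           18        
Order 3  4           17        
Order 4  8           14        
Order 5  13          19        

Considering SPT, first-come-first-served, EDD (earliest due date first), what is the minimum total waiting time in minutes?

68

SPT (increasing processing time): Order 3 Order 4 Order 2 Order 1 Order 5.
Order 3: waits 0, runs 0→4
Order 4: waits 4, runs 4→12
Order 2: waits 12, runs 12→21
Order 1: waits 21, runs 21→31
Order 5: waits 31, runs 31→44
Sum = 0+4+12+21+31 = 68.
FIFO (arrival order): Order 1 Order 2 Order 3 Order 4 Order 5.
Order 1: waits 0, runs 0→10
Order 2: waits 10, runs 10→19
Order 3: waits 19, runs 19→23
Order 4: waits 23, runs 23→31
Order 5: waits 31, runs 31→44
Sum = 0+10+19+23+31 = 83.
EDD (increasing due date): Order 4 Order 3 Order 2 Order 5 Order 1.
Order 4: waits 0, runs 0→8
Order 3: waits 8, runs 8→12
Order 2: waits 12, runs 12→21
Order 5: waits 21, runs 21→34
Order 1: waits 34, runs 34→44
Sum = 0+8+12+21+34 = 75.
SPT 68, FIFO 83, EDD 75 → minimum 68.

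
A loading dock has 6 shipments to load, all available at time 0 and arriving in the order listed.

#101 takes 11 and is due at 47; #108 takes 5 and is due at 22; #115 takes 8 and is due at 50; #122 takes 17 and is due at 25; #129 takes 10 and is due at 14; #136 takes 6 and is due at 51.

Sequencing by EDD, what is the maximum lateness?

7

EDD (increasing due date): #129 #108 #122 #101 #115 #136.
#129: 0→10, due 14, lateness -4
#108: 10→15, due 22, lateness -7
#122: 15→32, due 25, lateness 7
#101: 32→43, due 47, lateness -4
#115: 43→51, due 50, lateness 1
#136: 51→57, due 51, lateness 6
Maximum = 7.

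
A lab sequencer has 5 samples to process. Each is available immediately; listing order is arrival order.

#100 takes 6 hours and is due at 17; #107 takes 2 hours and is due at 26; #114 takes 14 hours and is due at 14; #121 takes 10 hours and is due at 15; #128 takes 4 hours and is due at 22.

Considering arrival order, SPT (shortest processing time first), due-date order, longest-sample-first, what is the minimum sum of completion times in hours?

FIFO (arrival order): #100 #107 #114 #121 #128.
#100: 0→6
#107: 6→8
#114: 8→22
#121: 22→32
#128: 32→36
Sum = 6+8+22+32+36 = 104.
SPT (increasing processing time): #107 #128 #100 #121 #114.
#107: 0→2
#128: 2→6
#100: 6→12
#121: 12→22
#114: 22→36
Sum = 2+6+12+22+36 = 78.
EDD (increasing due date): #114 #121 #100 #128 #107.
#114: 0→14
#121: 14→24
#100: 24→30
#128: 30→34
#107: 34→36
Sum = 14+24+30+34+36 = 138.
LPT (decreasing processing time): #114 #121 #100 #128 #107.
#114: 0→14
#121: 14→24
#100: 24→30
#128: 30→34
#107: 34→36
Sum = 14+24+30+34+36 = 138.
FIFO 104, SPT 78, EDD 138, LPT 138 → minimum 78.

78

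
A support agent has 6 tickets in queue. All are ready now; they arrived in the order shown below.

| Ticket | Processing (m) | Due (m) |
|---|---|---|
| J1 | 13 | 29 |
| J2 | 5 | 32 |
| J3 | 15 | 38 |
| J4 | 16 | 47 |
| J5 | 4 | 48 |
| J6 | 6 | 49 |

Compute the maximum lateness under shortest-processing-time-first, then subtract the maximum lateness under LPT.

SPT (increasing processing time): J5 J2 J6 J1 J3 J4.
J5: 0→4, due 48, lateness -44
J2: 4→9, due 32, lateness -23
J6: 9→15, due 49, lateness -34
J1: 15→28, due 29, lateness -1
J3: 28→43, due 38, lateness 5
J4: 43→59, due 47, lateness 12
Maximum = 12.
LPT (decreasing processing time): J4 J3 J1 J6 J2 J5.
J4: 0→16, due 47, lateness -31
J3: 16→31, due 38, lateness -7
J1: 31→44, due 29, lateness 15
J6: 44→50, due 49, lateness 1
J2: 50→55, due 32, lateness 23
J5: 55→59, due 48, lateness 11
Maximum = 23.
Difference = 12 − 23 = -11.

-11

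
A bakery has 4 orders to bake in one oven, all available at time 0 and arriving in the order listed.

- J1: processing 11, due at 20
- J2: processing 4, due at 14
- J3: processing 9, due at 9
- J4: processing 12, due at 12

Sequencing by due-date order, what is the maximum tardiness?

EDD (increasing due date): J3 J4 J2 J1.
J3: 0→9, due 9, tardiness 0
J4: 9→21, due 12, tardiness 9
J2: 21→25, due 14, tardiness 11
J1: 25→36, due 20, tardiness 16
Maximum = 16.

16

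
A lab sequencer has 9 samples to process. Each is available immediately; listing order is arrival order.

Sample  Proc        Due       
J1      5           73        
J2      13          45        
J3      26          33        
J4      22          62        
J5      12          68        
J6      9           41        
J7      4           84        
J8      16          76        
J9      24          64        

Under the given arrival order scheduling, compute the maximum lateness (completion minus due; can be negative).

FIFO (arrival order): J1 J2 J3 J4 J5 J6 J7 J8 J9.
J1: 0→5, due 73, lateness -68
J2: 5→18, due 45, lateness -27
J3: 18→44, due 33, lateness 11
J4: 44→66, due 62, lateness 4
J5: 66→78, due 68, lateness 10
J6: 78→87, due 41, lateness 46
J7: 87→91, due 84, lateness 7
J8: 91→107, due 76, lateness 31
J9: 107→131, due 64, lateness 67
Maximum = 67.

67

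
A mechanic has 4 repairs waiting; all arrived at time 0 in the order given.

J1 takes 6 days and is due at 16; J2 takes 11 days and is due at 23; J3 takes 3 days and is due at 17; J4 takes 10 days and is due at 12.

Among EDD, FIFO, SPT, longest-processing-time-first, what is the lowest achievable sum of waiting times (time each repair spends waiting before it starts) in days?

31

EDD (increasing due date): J4 J1 J3 J2.
J4: waits 0, runs 0→10
J1: waits 10, runs 10→16
J3: waits 16, runs 16→19
J2: waits 19, runs 19→30
Sum = 0+10+16+19 = 45.
FIFO (arrival order): J1 J2 J3 J4.
J1: waits 0, runs 0→6
J2: waits 6, runs 6→17
J3: waits 17, runs 17→20
J4: waits 20, runs 20→30
Sum = 0+6+17+20 = 43.
SPT (increasing processing time): J3 J1 J4 J2.
J3: waits 0, runs 0→3
J1: waits 3, runs 3→9
J4: waits 9, runs 9→19
J2: waits 19, runs 19→30
Sum = 0+3+9+19 = 31.
LPT (decreasing processing time): J2 J4 J1 J3.
J2: waits 0, runs 0→11
J4: waits 11, runs 11→21
J1: waits 21, runs 21→27
J3: waits 27, runs 27→30
Sum = 0+11+21+27 = 59.
EDD 45, FIFO 43, SPT 31, LPT 59 → minimum 31.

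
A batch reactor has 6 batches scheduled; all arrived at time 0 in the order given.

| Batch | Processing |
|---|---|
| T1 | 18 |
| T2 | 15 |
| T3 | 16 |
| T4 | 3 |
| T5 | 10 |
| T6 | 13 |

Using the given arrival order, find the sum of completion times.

FIFO (arrival order): T1 T2 T3 T4 T5 T6.
T1: 0→18
T2: 18→33
T3: 33→49
T4: 49→52
T5: 52→62
T6: 62→75
Sum = 18+33+49+52+62+75 = 289.

289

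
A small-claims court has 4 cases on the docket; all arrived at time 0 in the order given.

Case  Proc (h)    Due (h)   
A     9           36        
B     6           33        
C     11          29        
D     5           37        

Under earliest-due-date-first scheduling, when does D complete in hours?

31

EDD (increasing due date): C B A D.
C: 0→11
B: 11→17
A: 17→26
D: 26→31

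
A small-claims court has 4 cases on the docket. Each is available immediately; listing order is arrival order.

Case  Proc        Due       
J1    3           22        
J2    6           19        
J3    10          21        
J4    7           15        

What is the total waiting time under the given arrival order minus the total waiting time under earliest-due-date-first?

-12

FIFO (arrival order): J1 J2 J3 J4.
J1: waits 0, runs 0→3
J2: waits 3, runs 3→9
J3: waits 9, runs 9→19
J4: waits 19, runs 19→26
Sum = 0+3+9+19 = 31.
EDD (increasing due date): J4 J2 J3 J1.
J4: waits 0, runs 0→7
J2: waits 7, runs 7→13
J3: waits 13, runs 13→23
J1: waits 23, runs 23→26
Sum = 0+7+13+23 = 43.
Difference = 31 − 43 = -12.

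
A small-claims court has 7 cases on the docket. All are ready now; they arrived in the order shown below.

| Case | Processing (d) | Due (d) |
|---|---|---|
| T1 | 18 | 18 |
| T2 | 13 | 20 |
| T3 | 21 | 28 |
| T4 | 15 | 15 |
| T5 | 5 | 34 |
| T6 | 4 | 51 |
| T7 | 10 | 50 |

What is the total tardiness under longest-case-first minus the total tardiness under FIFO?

LPT (decreasing processing time): T3 T1 T4 T2 T7 T5 T6.
T3: 0→21, due 28, tardiness 0
T1: 21→39, due 18, tardiness 21
T4: 39→54, due 15, tardiness 39
T2: 54→67, due 20, tardiness 47
T7: 67→77, due 50, tardiness 27
T5: 77→82, due 34, tardiness 48
T6: 82→86, due 51, tardiness 35
Sum = 0+21+39+47+27+48+35 = 217.
FIFO (arrival order): T1 T2 T3 T4 T5 T6 T7.
T1: 0→18, due 18, tardiness 0
T2: 18→31, due 20, tardiness 11
T3: 31→52, due 28, tardiness 24
T4: 52→67, due 15, tardiness 52
T5: 67→72, due 34, tardiness 38
T6: 72→76, due 51, tardiness 25
T7: 76→86, due 50, tardiness 36
Sum = 0+11+24+52+38+25+36 = 186.
Difference = 217 − 186 = 31.

31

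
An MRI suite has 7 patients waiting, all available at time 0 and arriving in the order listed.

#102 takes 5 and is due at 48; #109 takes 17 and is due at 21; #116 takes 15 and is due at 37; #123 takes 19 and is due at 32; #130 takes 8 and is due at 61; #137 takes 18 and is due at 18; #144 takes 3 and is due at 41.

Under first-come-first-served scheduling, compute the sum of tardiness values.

FIFO (arrival order): #102 #109 #116 #123 #130 #137 #144.
#102: 0→5, due 48, tardiness 0
#109: 5→22, due 21, tardiness 1
#116: 22→37, due 37, tardiness 0
#123: 37→56, due 32, tardiness 24
#130: 56→64, due 61, tardiness 3
#137: 64→82, due 18, tardiness 64
#144: 82→85, due 41, tardiness 44
Sum = 0+1+0+24+3+64+44 = 136.

136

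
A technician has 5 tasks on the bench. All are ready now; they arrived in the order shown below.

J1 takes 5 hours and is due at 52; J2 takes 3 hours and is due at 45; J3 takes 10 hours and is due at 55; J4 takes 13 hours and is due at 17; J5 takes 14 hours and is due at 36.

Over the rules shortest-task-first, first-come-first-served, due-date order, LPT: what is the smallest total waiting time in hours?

60

SPT (increasing processing time): J2 J1 J3 J4 J5.
J2: waits 0, runs 0→3
J1: waits 3, runs 3→8
J3: waits 8, runs 8→18
J4: waits 18, runs 18→31
J5: waits 31, runs 31→45
Sum = 0+3+8+18+31 = 60.
FIFO (arrival order): J1 J2 J3 J4 J5.
J1: waits 0, runs 0→5
J2: waits 5, runs 5→8
J3: waits 8, runs 8→18
J4: waits 18, runs 18→31
J5: waits 31, runs 31→45
Sum = 0+5+8+18+31 = 62.
EDD (increasing due date): J4 J5 J2 J1 J3.
J4: waits 0, runs 0→13
J5: waits 13, runs 13→27
J2: waits 27, runs 27→30
J1: waits 30, runs 30→35
J3: waits 35, runs 35→45
Sum = 0+13+27+30+35 = 105.
LPT (decreasing processing time): J5 J4 J3 J1 J2.
J5: waits 0, runs 0→14
J4: waits 14, runs 14→27
J3: waits 27, runs 27→37
J1: waits 37, runs 37→42
J2: waits 42, runs 42→45
Sum = 0+14+27+37+42 = 120.
SPT 60, FIFO 62, EDD 105, LPT 120 → minimum 60.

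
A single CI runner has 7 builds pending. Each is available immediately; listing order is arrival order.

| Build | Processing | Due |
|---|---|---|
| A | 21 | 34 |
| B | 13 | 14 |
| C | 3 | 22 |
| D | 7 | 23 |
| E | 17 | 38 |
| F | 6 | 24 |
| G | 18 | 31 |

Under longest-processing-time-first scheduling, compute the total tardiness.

255

LPT (decreasing processing time): A G E B D F C.
A: 0→21, due 34, tardiness 0
G: 21→39, due 31, tardiness 8
E: 39→56, due 38, tardiness 18
B: 56→69, due 14, tardiness 55
D: 69→76, due 23, tardiness 53
F: 76→82, due 24, tardiness 58
C: 82→85, due 22, tardiness 63
Sum = 0+8+18+55+53+58+63 = 255.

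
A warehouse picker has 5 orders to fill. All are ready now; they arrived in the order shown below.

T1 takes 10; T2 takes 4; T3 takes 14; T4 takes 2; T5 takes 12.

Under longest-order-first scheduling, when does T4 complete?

42

LPT (decreasing processing time): T3 T5 T1 T2 T4.
T3: 0→14
T5: 14→26
T1: 26→36
T2: 36→40
T4: 40→42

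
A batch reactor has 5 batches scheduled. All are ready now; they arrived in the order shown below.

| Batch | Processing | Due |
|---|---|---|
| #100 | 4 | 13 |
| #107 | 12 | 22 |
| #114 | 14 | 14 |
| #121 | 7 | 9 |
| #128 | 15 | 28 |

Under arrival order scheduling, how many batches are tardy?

3

FIFO (arrival order): #100 #107 #114 #121 #128.
#100: 0→4, due 13, tardiness 0
#107: 4→16, due 22, tardiness 0
#114: 16→30, due 14, tardiness 16
#121: 30→37, due 9, tardiness 28
#128: 37→52, due 28, tardiness 24
Late batches: 3.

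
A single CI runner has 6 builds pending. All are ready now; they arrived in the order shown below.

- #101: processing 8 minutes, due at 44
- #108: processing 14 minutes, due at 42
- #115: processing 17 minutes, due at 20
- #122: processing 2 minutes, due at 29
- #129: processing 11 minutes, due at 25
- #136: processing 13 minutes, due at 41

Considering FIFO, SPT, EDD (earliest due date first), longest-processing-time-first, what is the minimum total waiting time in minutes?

115

FIFO (arrival order): #101 #108 #115 #122 #129 #136.
#101: waits 0, runs 0→8
#108: waits 8, runs 8→22
#115: waits 22, runs 22→39
#122: waits 39, runs 39→41
#129: waits 41, runs 41→52
#136: waits 52, runs 52→65
Sum = 0+8+22+39+41+52 = 162.
SPT (increasing processing time): #122 #101 #129 #136 #108 #115.
#122: waits 0, runs 0→2
#101: waits 2, runs 2→10
#129: waits 10, runs 10→21
#136: waits 21, runs 21→34
#108: waits 34, runs 34→48
#115: waits 48, runs 48→65
Sum = 0+2+10+21+34+48 = 115.
EDD (increasing due date): #115 #129 #122 #136 #108 #101.
#115: waits 0, runs 0→17
#129: waits 17, runs 17→28
#122: waits 28, runs 28→30
#136: waits 30, runs 30→43
#108: waits 43, runs 43→57
#101: waits 57, runs 57→65
Sum = 0+17+28+30+43+57 = 175.
LPT (decreasing processing time): #115 #108 #136 #129 #101 #122.
#115: waits 0, runs 0→17
#108: waits 17, runs 17→31
#136: waits 31, runs 31→44
#129: waits 44, runs 44→55
#101: waits 55, runs 55→63
#122: waits 63, runs 63→65
Sum = 0+17+31+44+55+63 = 210.
FIFO 162, SPT 115, EDD 175, LPT 210 → minimum 115.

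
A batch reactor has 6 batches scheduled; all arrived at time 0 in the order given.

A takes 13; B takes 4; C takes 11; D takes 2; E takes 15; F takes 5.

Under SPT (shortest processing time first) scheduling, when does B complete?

SPT (increasing processing time): D B F C A E.
D: 0→2
B: 2→6

6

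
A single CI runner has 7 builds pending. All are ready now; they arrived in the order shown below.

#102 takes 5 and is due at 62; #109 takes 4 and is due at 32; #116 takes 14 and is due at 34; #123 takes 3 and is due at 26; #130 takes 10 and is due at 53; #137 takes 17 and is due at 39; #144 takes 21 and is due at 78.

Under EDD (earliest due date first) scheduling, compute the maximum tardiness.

0

EDD (increasing due date): #123 #109 #116 #137 #130 #102 #144.
#123: 0→3, due 26, tardiness 0
#109: 3→7, due 32, tardiness 0
#116: 7→21, due 34, tardiness 0
#137: 21→38, due 39, tardiness 0
#130: 38→48, due 53, tardiness 0
#102: 48→53, due 62, tardiness 0
#144: 53→74, due 78, tardiness 0
Maximum = 0.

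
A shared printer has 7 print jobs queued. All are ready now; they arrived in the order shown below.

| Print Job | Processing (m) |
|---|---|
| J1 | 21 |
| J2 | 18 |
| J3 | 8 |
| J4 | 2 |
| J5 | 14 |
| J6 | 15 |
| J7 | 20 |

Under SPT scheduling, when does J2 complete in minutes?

57

SPT (increasing processing time): J4 J3 J5 J6 J2 J7 J1.
J4: 0→2
J3: 2→10
J5: 10→24
J6: 24→39
J2: 39→57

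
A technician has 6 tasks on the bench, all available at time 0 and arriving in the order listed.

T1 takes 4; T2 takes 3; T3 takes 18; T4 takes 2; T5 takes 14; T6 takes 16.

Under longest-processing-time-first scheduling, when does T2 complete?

55

LPT (decreasing processing time): T3 T6 T5 T1 T2 T4.
T3: 0→18
T6: 18→34
T5: 34→48
T1: 48→52
T2: 52→55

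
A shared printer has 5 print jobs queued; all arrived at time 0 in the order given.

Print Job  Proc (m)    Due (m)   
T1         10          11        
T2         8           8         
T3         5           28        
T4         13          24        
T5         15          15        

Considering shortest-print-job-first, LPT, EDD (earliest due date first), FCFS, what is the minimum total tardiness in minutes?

SPT (increasing processing time): T3 T2 T1 T4 T5.
T3: 0→5, due 28, tardiness 0
T2: 5→13, due 8, tardiness 5
T1: 13→23, due 11, tardiness 12
T4: 23→36, due 24, tardiness 12
T5: 36→51, due 15, tardiness 36
Sum = 0+5+12+12+36 = 65.
LPT (decreasing processing time): T5 T4 T1 T2 T3.
T5: 0→15, due 15, tardiness 0
T4: 15→28, due 24, tardiness 4
T1: 28→38, due 11, tardiness 27
T2: 38→46, due 8, tardiness 38
T3: 46→51, due 28, tardiness 23
Sum = 0+4+27+38+23 = 92.
EDD (increasing due date): T2 T1 T5 T4 T3.
T2: 0→8, due 8, tardiness 0
T1: 8→18, due 11, tardiness 7
T5: 18→33, due 15, tardiness 18
T4: 33→46, due 24, tardiness 22
T3: 46→51, due 28, tardiness 23
Sum = 0+7+18+22+23 = 70.
FIFO (arrival order): T1 T2 T3 T4 T5.
T1: 0→10, due 11, tardiness 0
T2: 10→18, due 8, tardiness 10
T3: 18→23, due 28, tardiness 0
T4: 23→36, due 24, tardiness 12
T5: 36→51, due 15, tardiness 36
Sum = 0+10+0+12+36 = 58.
SPT 65, LPT 92, EDD 70, FIFO 58 → minimum 58.

58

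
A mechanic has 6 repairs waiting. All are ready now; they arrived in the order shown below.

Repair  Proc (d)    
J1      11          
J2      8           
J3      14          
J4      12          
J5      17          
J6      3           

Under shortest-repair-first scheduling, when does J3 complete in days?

SPT (increasing processing time): J6 J2 J1 J4 J3 J5.
J6: 0→3
J2: 3→11
J1: 11→22
J4: 22→34
J3: 34→48

48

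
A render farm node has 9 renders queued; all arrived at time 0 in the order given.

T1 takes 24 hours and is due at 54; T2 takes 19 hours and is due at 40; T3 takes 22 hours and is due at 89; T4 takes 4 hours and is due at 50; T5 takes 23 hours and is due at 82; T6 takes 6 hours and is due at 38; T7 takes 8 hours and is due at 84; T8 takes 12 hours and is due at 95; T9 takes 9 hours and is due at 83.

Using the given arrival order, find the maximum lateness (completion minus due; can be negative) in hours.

FIFO (arrival order): T1 T2 T3 T4 T5 T6 T7 T8 T9.
T1: 0→24, due 54, lateness -30
T2: 24→43, due 40, lateness 3
T3: 43→65, due 89, lateness -24
T4: 65→69, due 50, lateness 19
T5: 69→92, due 82, lateness 10
T6: 92→98, due 38, lateness 60
T7: 98→106, due 84, lateness 22
T8: 106→118, due 95, lateness 23
T9: 118→127, due 83, lateness 44
Maximum = 60.

60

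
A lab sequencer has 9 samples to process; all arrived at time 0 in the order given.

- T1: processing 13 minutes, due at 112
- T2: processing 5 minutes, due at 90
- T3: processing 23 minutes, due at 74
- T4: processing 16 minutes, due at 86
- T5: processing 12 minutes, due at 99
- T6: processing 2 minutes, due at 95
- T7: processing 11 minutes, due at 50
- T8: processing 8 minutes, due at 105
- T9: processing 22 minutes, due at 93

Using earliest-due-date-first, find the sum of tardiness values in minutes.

0

EDD (increasing due date): T7 T3 T4 T2 T9 T6 T5 T8 T1.
T7: 0→11, due 50, tardiness 0
T3: 11→34, due 74, tardiness 0
T4: 34→50, due 86, tardiness 0
T2: 50→55, due 90, tardiness 0
T9: 55→77, due 93, tardiness 0
T6: 77→79, due 95, tardiness 0
T5: 79→91, due 99, tardiness 0
T8: 91→99, due 105, tardiness 0
T1: 99→112, due 112, tardiness 0
Sum = 0+0+0+0+0+0+0+0+0 = 0.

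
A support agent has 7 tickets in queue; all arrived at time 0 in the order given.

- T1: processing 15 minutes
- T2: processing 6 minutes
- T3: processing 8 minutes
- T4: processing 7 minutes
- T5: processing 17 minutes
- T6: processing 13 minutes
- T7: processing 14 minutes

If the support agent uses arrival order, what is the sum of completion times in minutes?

FIFO (arrival order): T1 T2 T3 T4 T5 T6 T7.
T1: 0→15
T2: 15→21
T3: 21→29
T4: 29→36
T5: 36→53
T6: 53→66
T7: 66→80
Sum = 15+21+29+36+53+66+80 = 300.

300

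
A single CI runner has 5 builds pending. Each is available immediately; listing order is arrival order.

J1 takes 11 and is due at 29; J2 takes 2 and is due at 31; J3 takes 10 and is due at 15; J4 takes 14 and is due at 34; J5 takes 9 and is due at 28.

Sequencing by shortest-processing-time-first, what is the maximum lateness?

12

SPT (increasing processing time): J2 J5 J3 J1 J4.
J2: 0→2, due 31, lateness -29
J5: 2→11, due 28, lateness -17
J3: 11→21, due 15, lateness 6
J1: 21→32, due 29, lateness 3
J4: 32→46, due 34, lateness 12
Maximum = 12.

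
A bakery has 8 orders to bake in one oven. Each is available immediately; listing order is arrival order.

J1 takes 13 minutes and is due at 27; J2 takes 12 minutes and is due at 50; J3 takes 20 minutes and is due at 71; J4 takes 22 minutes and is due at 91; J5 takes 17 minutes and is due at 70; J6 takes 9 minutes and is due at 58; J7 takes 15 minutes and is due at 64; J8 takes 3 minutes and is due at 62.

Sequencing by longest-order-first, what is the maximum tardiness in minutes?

60

LPT (decreasing processing time): J4 J3 J5 J7 J1 J2 J6 J8.
J4: 0→22, due 91, tardiness 0
J3: 22→42, due 71, tardiness 0
J5: 42→59, due 70, tardiness 0
J7: 59→74, due 64, tardiness 10
J1: 74→87, due 27, tardiness 60
J2: 87→99, due 50, tardiness 49
J6: 99→108, due 58, tardiness 50
J8: 108→111, due 62, tardiness 49
Maximum = 60.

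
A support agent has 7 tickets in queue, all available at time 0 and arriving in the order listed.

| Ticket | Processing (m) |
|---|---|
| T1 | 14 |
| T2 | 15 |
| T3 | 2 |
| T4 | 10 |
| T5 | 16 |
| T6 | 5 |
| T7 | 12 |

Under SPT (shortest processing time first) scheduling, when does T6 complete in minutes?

SPT (increasing processing time): T3 T6 T4 T7 T1 T2 T5.
T3: 0→2
T6: 2→7

7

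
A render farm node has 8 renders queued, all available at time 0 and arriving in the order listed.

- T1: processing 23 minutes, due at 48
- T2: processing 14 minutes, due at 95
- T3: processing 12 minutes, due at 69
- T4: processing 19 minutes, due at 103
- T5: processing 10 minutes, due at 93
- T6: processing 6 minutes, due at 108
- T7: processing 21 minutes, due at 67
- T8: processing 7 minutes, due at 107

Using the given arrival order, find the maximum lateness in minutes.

38

FIFO (arrival order): T1 T2 T3 T4 T5 T6 T7 T8.
T1: 0→23, due 48, lateness -25
T2: 23→37, due 95, lateness -58
T3: 37→49, due 69, lateness -20
T4: 49→68, due 103, lateness -35
T5: 68→78, due 93, lateness -15
T6: 78→84, due 108, lateness -24
T7: 84→105, due 67, lateness 38
T8: 105→112, due 107, lateness 5
Maximum = 38.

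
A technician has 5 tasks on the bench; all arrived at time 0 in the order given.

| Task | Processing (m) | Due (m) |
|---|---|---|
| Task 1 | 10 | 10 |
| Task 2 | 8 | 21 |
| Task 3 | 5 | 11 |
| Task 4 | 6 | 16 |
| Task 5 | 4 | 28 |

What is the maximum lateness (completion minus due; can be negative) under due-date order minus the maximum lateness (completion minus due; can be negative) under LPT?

EDD (increasing due date): Task 1 Task 3 Task 4 Task 2 Task 5.
Task 1: 0→10, due 10, lateness 0
Task 3: 10→15, due 11, lateness 4
Task 4: 15→21, due 16, lateness 5
Task 2: 21→29, due 21, lateness 8
Task 5: 29→33, due 28, lateness 5
Maximum = 8.
LPT (decreasing processing time): Task 1 Task 2 Task 4 Task 3 Task 5.
Task 1: 0→10, due 10, lateness 0
Task 2: 10→18, due 21, lateness -3
Task 4: 18→24, due 16, lateness 8
Task 3: 24→29, due 11, lateness 18
Task 5: 29→33, due 28, lateness 5
Maximum = 18.
Difference = 8 − 18 = -10.

-10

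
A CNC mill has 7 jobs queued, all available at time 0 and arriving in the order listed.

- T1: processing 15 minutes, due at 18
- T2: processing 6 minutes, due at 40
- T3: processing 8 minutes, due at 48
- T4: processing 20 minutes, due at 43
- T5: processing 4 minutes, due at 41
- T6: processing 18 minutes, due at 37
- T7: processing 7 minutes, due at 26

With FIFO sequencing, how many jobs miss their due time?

FIFO (arrival order): T1 T2 T3 T4 T5 T6 T7.
T1: 0→15, due 18, tardiness 0
T2: 15→21, due 40, tardiness 0
T3: 21→29, due 48, tardiness 0
T4: 29→49, due 43, tardiness 6
T5: 49→53, due 41, tardiness 12
T6: 53→71, due 37, tardiness 34
T7: 71→78, due 26, tardiness 52
Late jobs: 4.

4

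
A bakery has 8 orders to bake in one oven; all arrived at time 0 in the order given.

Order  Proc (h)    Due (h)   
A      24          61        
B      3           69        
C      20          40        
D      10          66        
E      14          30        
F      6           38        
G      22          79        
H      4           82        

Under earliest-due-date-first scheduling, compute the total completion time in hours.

491

EDD (increasing due date): E F C A D B G H.
E: 0→14
F: 14→20
C: 20→40
A: 40→64
D: 64→74
B: 74→77
G: 77→99
H: 99→103
Sum = 14+20+40+64+74+77+99+103 = 491.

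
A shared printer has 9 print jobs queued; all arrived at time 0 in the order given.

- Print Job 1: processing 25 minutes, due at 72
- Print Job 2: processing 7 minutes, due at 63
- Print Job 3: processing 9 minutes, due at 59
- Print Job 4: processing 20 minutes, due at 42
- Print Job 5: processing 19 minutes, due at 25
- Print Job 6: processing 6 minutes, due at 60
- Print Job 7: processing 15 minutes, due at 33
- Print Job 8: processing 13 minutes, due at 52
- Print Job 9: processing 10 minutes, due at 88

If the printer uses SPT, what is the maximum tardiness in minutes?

57

SPT (increasing processing time): Print Job 6 Print Job 2 Print Job 3 Print Job 9 Print Job 8 Print Job 7 Print Job 5 Print Job 4 Print Job 1.
Print Job 6: 0→6, due 60, tardiness 0
Print Job 2: 6→13, due 63, tardiness 0
Print Job 3: 13→22, due 59, tardiness 0
Print Job 9: 22→32, due 88, tardiness 0
Print Job 8: 32→45, due 52, tardiness 0
Print Job 7: 45→60, due 33, tardiness 27
Print Job 5: 60→79, due 25, tardiness 54
Print Job 4: 79→99, due 42, tardiness 57
Print Job 1: 99→124, due 72, tardiness 52
Maximum = 57.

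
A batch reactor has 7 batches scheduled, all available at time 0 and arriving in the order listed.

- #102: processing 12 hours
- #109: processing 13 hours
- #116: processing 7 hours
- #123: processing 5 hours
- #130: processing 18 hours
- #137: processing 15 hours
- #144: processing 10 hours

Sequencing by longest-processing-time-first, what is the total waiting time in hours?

298

LPT (decreasing processing time): #130 #137 #109 #102 #144 #116 #123.
#130: waits 0, runs 0→18
#137: waits 18, runs 18→33
#109: waits 33, runs 33→46
#102: waits 46, runs 46→58
#144: waits 58, runs 58→68
#116: waits 68, runs 68→75
#123: waits 75, runs 75→80
Sum = 0+18+33+46+58+68+75 = 298.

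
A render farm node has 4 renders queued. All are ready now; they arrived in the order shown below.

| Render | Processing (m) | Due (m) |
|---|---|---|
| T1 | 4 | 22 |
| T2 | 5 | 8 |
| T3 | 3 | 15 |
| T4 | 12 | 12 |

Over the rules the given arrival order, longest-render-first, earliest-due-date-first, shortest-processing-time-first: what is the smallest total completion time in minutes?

FIFO (arrival order): T1 T2 T3 T4.
T1: 0→4
T2: 4→9
T3: 9→12
T4: 12→24
Sum = 4+9+12+24 = 49.
LPT (decreasing processing time): T4 T2 T1 T3.
T4: 0→12
T2: 12→17
T1: 17→21
T3: 21→24
Sum = 12+17+21+24 = 74.
EDD (increasing due date): T2 T4 T3 T1.
T2: 0→5
T4: 5→17
T3: 17→20
T1: 20→24
Sum = 5+17+20+24 = 66.
SPT (increasing processing time): T3 T1 T2 T4.
T3: 0→3
T1: 3→7
T2: 7→12
T4: 12→24
Sum = 3+7+12+24 = 46.
FIFO 49, LPT 74, EDD 66, SPT 46 → minimum 46.

46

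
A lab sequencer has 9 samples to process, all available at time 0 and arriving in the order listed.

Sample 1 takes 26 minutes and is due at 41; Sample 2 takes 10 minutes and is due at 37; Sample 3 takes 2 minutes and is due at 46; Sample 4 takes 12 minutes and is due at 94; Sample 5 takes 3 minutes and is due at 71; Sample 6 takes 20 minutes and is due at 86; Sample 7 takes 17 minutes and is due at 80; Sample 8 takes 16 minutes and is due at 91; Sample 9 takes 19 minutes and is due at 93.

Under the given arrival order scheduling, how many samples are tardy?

3

FIFO (arrival order): Sample 1 Sample 2 Sample 3 Sample 4 Sample 5 Sample 6 Sample 7 Sample 8 Sample 9.
Sample 1: 0→26, due 41, tardiness 0
Sample 2: 26→36, due 37, tardiness 0
Sample 3: 36→38, due 46, tardiness 0
Sample 4: 38→50, due 94, tardiness 0
Sample 5: 50→53, due 71, tardiness 0
Sample 6: 53→73, due 86, tardiness 0
Sample 7: 73→90, due 80, tardiness 10
Sample 8: 90→106, due 91, tardiness 15
Sample 9: 106→125, due 93, tardiness 32
Late samples: 3.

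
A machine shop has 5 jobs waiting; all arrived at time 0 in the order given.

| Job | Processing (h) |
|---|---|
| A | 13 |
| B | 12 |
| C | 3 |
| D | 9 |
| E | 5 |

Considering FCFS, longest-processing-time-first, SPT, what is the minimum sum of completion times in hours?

99

FIFO (arrival order): A B C D E.
A: 0→13
B: 13→25
C: 25→28
D: 28→37
E: 37→42
Sum = 13+25+28+37+42 = 145.
LPT (decreasing processing time): A B D E C.
A: 0→13
B: 13→25
D: 25→34
E: 34→39
C: 39→42
Sum = 13+25+34+39+42 = 153.
SPT (increasing processing time): C E D B A.
C: 0→3
E: 3→8
D: 8→17
B: 17→29
A: 29→42
Sum = 3+8+17+29+42 = 99.
FIFO 145, LPT 153, SPT 99 → minimum 99.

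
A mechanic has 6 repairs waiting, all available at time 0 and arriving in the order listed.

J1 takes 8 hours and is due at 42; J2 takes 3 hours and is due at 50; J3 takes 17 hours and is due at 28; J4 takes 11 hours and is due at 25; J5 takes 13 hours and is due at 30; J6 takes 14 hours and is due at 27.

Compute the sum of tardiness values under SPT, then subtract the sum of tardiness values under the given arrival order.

SPT (increasing processing time): J2 J1 J4 J5 J6 J3.
J2: 0→3, due 50, tardiness 0
J1: 3→11, due 42, tardiness 0
J4: 11→22, due 25, tardiness 0
J5: 22→35, due 30, tardiness 5
J6: 35→49, due 27, tardiness 22
J3: 49→66, due 28, tardiness 38
Sum = 0+0+0+5+22+38 = 65.
FIFO (arrival order): J1 J2 J3 J4 J5 J6.
J1: 0→8, due 42, tardiness 0
J2: 8→11, due 50, tardiness 0
J3: 11→28, due 28, tardiness 0
J4: 28→39, due 25, tardiness 14
J5: 39→52, due 30, tardiness 22
J6: 52→66, due 27, tardiness 39
Sum = 0+0+0+14+22+39 = 75.
Difference = 65 − 75 = -10.

-10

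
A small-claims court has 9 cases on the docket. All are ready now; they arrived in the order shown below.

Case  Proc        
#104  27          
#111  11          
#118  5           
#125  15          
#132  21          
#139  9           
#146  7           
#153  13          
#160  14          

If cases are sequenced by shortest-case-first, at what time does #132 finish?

SPT (increasing processing time): #118 #146 #139 #111 #153 #160 #125 #132 #104.
#118: 0→5
#146: 5→12
#139: 12→21
#111: 21→32
#153: 32→45
#160: 45→59
#125: 59→74
#132: 74→95

95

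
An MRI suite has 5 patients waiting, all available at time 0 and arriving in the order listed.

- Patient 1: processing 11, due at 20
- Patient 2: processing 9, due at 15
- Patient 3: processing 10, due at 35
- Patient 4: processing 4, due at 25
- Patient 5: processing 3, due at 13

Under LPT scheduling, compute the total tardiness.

LPT (decreasing processing time): Patient 1 Patient 3 Patient 2 Patient 4 Patient 5.
Patient 1: 0→11, due 20, tardiness 0
Patient 3: 11→21, due 35, tardiness 0
Patient 2: 21→30, due 15, tardiness 15
Patient 4: 30→34, due 25, tardiness 9
Patient 5: 34→37, due 13, tardiness 24
Sum = 0+0+15+9+24 = 48.

48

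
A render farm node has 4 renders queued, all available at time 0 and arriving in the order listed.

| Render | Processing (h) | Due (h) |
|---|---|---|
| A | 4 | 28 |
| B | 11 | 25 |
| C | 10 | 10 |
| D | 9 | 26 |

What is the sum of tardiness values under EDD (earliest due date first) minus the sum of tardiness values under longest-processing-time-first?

EDD (increasing due date): C B D A.
C: 0→10, due 10, tardiness 0
B: 10→21, due 25, tardiness 0
D: 21→30, due 26, tardiness 4
A: 30→34, due 28, tardiness 6
Sum = 0+0+4+6 = 10.
LPT (decreasing processing time): B C D A.
B: 0→11, due 25, tardiness 0
C: 11→21, due 10, tardiness 11
D: 21→30, due 26, tardiness 4
A: 30→34, due 28, tardiness 6
Sum = 0+11+4+6 = 21.
Difference = 10 − 21 = -11.

-11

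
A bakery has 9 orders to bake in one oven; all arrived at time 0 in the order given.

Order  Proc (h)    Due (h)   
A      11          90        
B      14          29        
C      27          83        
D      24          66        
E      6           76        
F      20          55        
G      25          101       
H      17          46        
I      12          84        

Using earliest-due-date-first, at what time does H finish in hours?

31

EDD (increasing due date): B H F D E C I A G.
B: 0→14
H: 14→31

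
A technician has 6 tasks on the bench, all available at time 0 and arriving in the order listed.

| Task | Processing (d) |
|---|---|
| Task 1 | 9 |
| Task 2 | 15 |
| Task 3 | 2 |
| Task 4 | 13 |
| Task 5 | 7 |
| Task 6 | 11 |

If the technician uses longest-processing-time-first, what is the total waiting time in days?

LPT (decreasing processing time): Task 2 Task 4 Task 6 Task 1 Task 5 Task 3.
Task 2: waits 0, runs 0→15
Task 4: waits 15, runs 15→28
Task 6: waits 28, runs 28→39
Task 1: waits 39, runs 39→48
Task 5: waits 48, runs 48→55
Task 3: waits 55, runs 55→57
Sum = 0+15+28+39+48+55 = 185.

185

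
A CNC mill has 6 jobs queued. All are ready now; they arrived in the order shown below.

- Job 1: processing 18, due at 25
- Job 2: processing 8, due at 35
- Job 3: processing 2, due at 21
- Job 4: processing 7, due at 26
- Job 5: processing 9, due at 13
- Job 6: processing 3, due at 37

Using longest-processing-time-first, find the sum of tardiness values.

64

LPT (decreasing processing time): Job 1 Job 5 Job 2 Job 4 Job 6 Job 3.
Job 1: 0→18, due 25, tardiness 0
Job 5: 18→27, due 13, tardiness 14
Job 2: 27→35, due 35, tardiness 0
Job 4: 35→42, due 26, tardiness 16
Job 6: 42→45, due 37, tardiness 8
Job 3: 45→47, due 21, tardiness 26
Sum = 0+14+0+16+8+26 = 64.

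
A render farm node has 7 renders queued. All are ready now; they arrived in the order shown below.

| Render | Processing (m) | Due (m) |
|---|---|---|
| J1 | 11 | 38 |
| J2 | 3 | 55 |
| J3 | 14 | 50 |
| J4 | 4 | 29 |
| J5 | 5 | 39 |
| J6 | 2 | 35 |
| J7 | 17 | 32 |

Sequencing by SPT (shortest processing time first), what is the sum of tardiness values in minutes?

SPT (increasing processing time): J6 J2 J4 J5 J1 J3 J7.
J6: 0→2, due 35, tardiness 0
J2: 2→5, due 55, tardiness 0
J4: 5→9, due 29, tardiness 0
J5: 9→14, due 39, tardiness 0
J1: 14→25, due 38, tardiness 0
J3: 25→39, due 50, tardiness 0
J7: 39→56, due 32, tardiness 24
Sum = 0+0+0+0+0+0+24 = 24.

24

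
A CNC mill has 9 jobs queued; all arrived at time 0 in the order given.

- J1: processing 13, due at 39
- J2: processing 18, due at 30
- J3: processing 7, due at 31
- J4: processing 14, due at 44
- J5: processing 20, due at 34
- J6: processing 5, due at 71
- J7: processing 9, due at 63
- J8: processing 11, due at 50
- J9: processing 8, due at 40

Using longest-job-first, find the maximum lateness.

69

LPT (decreasing processing time): J5 J2 J4 J1 J8 J7 J9 J3 J6.
J5: 0→20, due 34, lateness -14
J2: 20→38, due 30, lateness 8
J4: 38→52, due 44, lateness 8
J1: 52→65, due 39, lateness 26
J8: 65→76, due 50, lateness 26
J7: 76→85, due 63, lateness 22
J9: 85→93, due 40, lateness 53
J3: 93→100, due 31, lateness 69
J6: 100→105, due 71, lateness 34
Maximum = 69.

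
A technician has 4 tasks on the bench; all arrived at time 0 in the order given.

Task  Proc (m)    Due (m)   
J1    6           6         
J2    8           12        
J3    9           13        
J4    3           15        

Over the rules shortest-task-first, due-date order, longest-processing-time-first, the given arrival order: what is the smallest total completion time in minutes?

55

SPT (increasing processing time): J4 J1 J2 J3.
J4: 0→3
J1: 3→9
J2: 9→17
J3: 17→26
Sum = 3+9+17+26 = 55.
EDD (increasing due date): J1 J2 J3 J4.
J1: 0→6
J2: 6→14
J3: 14→23
J4: 23→26
Sum = 6+14+23+26 = 69.
LPT (decreasing processing time): J3 J2 J1 J4.
J3: 0→9
J2: 9→17
J1: 17→23
J4: 23→26
Sum = 9+17+23+26 = 75.
FIFO (arrival order): J1 J2 J3 J4.
J1: 0→6
J2: 6→14
J3: 14→23
J4: 23→26
Sum = 6+14+23+26 = 69.
SPT 55, EDD 69, LPT 75, FIFO 69 → minimum 55.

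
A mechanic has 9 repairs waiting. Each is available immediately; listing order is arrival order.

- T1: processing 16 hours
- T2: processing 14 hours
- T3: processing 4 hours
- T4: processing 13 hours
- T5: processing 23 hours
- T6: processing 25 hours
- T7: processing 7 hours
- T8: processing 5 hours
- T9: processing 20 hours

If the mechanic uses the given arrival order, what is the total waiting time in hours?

FIFO (arrival order): T1 T2 T3 T4 T5 T6 T7 T8 T9.
T1: waits 0, runs 0→16
T2: waits 16, runs 16→30
T3: waits 30, runs 30→34
T4: waits 34, runs 34→47
T5: waits 47, runs 47→70
T6: waits 70, runs 70→95
T7: waits 95, runs 95→102
T8: waits 102, runs 102→107
T9: waits 107, runs 107→127
Sum = 0+16+30+34+47+70+95+102+107 = 501.

501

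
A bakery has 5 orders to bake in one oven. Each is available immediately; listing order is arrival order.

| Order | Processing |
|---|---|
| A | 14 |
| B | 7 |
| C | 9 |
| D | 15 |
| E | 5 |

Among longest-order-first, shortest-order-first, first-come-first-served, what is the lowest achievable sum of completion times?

123

LPT (decreasing processing time): D A C B E.
D: 0→15
A: 15→29
C: 29→38
B: 38→45
E: 45→50
Sum = 15+29+38+45+50 = 177.
SPT (increasing processing time): E B C A D.
E: 0→5
B: 5→12
C: 12→21
A: 21→35
D: 35→50
Sum = 5+12+21+35+50 = 123.
FIFO (arrival order): A B C D E.
A: 0→14
B: 14→21
C: 21→30
D: 30→45
E: 45→50
Sum = 14+21+30+45+50 = 160.
LPT 177, SPT 123, FIFO 160 → minimum 123.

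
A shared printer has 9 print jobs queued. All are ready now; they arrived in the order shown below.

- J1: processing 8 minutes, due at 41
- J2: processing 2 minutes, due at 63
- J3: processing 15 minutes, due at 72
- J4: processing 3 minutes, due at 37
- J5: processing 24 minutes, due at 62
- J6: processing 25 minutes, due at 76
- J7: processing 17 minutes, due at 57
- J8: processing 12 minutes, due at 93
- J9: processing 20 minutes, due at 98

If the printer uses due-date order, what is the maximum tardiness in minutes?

EDD (increasing due date): J4 J1 J7 J5 J2 J3 J6 J8 J9.
J4: 0→3, due 37, tardiness 0
J1: 3→11, due 41, tardiness 0
J7: 11→28, due 57, tardiness 0
J5: 28→52, due 62, tardiness 0
J2: 52→54, due 63, tardiness 0
J3: 54→69, due 72, tardiness 0
J6: 69→94, due 76, tardiness 18
J8: 94→106, due 93, tardiness 13
J9: 106→126, due 98, tardiness 28
Maximum = 28.

28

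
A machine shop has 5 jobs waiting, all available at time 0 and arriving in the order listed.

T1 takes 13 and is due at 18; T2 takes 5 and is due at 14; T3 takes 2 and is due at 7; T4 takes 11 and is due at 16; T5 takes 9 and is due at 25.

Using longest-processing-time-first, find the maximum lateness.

33

LPT (decreasing processing time): T1 T4 T5 T2 T3.
T1: 0→13, due 18, lateness -5
T4: 13→24, due 16, lateness 8
T5: 24→33, due 25, lateness 8
T2: 33→38, due 14, lateness 24
T3: 38→40, due 7, lateness 33
Maximum = 33.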